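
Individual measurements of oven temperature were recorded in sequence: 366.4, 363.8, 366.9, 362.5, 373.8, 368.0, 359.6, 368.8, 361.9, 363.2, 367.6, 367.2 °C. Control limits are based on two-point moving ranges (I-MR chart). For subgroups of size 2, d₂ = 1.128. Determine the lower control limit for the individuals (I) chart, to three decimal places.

X̄ = (366.4 + 363.8 + 366.9 + 362.5 + 373.8 + 368.0 + 359.6 + 368.8 + 361.9 + 363.2 + 367.6 + 367.2) / 12 = 365.8083
Moving ranges: 2.6, 3.1, 4.4, 11.3, 5.8, 8.4, 9.2, 6.9, 1.3, 4.4, 0.4; M̄R̄ = 57.8000 / 11 = 5.2545
LCL = X̄ − 3·M̄R̄/d₂ = 365.8083 − 3 × 5.2545 / 1.128 = 351.8335

351.833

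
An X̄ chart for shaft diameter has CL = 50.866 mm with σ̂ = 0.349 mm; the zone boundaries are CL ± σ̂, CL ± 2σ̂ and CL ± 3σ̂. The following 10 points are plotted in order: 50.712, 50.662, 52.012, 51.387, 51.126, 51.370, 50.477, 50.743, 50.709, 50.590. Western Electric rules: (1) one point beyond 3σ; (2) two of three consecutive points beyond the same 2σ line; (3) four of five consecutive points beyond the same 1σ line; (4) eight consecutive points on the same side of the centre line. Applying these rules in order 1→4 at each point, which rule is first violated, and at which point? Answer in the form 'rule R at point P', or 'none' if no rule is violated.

Zone of each point (C = within 1σ̂, B = 1σ̂–2σ̂, A = 2σ̂–3σ̂, * = beyond 3σ̂; sign = side of CL): 1:-C, 2:-C, 3:+*, 4:+B, 5:+C, 6:+B, 7:-B, 8:-C, 9:-C, 10:-C
Rule 1 (one point beyond the 3σ limits) is satisfied at point 3.

rule 1 at point 3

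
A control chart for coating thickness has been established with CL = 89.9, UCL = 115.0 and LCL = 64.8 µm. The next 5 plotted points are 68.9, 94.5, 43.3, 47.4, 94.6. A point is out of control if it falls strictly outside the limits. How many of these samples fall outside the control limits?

2

Compare each point to [64.8, 115.0]: sample 3 = 43.3 < LCL; sample 4 = 47.4 < LCL.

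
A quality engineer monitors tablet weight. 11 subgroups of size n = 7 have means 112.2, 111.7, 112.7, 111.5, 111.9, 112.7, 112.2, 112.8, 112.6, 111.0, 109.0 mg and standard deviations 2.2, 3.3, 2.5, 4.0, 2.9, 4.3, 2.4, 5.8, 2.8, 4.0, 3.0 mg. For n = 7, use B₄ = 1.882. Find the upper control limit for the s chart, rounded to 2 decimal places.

6.36

s̄ = (2.2 + 3.3 + 2.5 + 4.0 + 2.9 + 4.3 + 2.4 + 5.8 + 2.8 + 4.0 + 3.0) / 11 = 3.3818
UCL_s = B₄·s̄ = 1.882 × 3.3818 = 6.3646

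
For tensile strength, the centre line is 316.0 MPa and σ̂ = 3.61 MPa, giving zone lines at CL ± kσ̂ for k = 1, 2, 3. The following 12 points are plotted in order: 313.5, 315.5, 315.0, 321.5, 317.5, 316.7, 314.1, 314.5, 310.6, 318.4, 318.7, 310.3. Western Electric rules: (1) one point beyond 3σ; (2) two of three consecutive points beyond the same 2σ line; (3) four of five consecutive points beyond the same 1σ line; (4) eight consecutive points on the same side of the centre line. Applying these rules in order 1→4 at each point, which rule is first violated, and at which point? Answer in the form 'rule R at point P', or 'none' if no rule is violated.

Zone of each point (C = within 1σ̂, B = 1σ̂–2σ̂, A = 2σ̂–3σ̂, * = beyond 3σ̂; sign = side of CL): 1:-C, 2:-C, 3:-C, 4:+B, 5:+C, 6:+C, 7:-C, 8:-C, 9:-B, 10:+C, 11:+C, 12:-B
No rule fires across all 12 points.

none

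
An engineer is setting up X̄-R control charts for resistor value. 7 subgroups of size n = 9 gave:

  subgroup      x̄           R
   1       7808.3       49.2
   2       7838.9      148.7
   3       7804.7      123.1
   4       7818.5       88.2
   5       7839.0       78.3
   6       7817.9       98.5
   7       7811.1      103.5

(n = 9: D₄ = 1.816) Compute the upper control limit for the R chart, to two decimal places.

178.88

R̄ = (49.2 + 148.7 + 123.1 + 88.2 + 78.3 + 98.5 + 103.5) / 7 = 689.5000 / 7 = 98.5000
UCL_R = D₄·R̄ = 1.816 × 98.5000 = 178.8760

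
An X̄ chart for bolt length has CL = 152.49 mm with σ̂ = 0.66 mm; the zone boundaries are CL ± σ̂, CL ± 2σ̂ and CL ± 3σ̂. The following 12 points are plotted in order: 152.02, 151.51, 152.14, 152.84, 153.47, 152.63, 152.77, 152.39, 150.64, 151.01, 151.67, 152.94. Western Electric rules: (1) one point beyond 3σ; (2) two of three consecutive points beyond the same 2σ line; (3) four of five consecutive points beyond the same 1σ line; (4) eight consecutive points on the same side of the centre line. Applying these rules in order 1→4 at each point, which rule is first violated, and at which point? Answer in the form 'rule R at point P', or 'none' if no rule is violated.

rule 2 at point 10

Zone of each point (C = within 1σ̂, B = 1σ̂–2σ̂, A = 2σ̂–3σ̂, * = beyond 3σ̂; sign = side of CL): 1:-C, 2:-B, 3:-C, 4:+C, 5:+B, 6:+C, 7:+C, 8:-C, 9:-A, 10:-A, 11:-B, 12:+C
Rule 2 (two of three consecutive points beyond the same 2σ limit) is satisfied at point 10.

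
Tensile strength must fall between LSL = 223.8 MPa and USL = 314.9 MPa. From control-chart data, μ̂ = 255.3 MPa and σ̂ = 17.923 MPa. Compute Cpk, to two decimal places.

Cpu = (USL − μ̂) / (3σ̂) = (314.9 − 255.3) / (3 × 17.923) = 1.1084; Cpl = (μ̂ − LSL) / (3σ̂) = (255.3 − 223.8) / (3 × 17.923) = 0.5858; Cpk = min(Cpu, Cpl) = 0.5858

0.59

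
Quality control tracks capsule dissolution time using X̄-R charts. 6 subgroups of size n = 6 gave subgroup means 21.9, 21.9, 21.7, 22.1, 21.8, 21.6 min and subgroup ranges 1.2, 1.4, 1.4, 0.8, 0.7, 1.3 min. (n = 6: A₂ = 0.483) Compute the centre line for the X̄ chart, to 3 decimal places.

X̄̄ = (21.9 + 21.9 + 21.7 + 22.1 + 21.8 + 21.6) / 6 = 131.0000 / 6 = 21.8333
CL = X̄̄ = 21.8333

21.833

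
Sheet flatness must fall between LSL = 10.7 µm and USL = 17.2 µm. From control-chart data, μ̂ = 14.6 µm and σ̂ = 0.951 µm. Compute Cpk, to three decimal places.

0.911

Cpu = (USL − μ̂) / (3σ̂) = (17.2 − 14.6) / (3 × 0.951) = 0.9113; Cpl = (μ̂ − LSL) / (3σ̂) = (14.6 − 10.7) / (3 × 0.951) = 1.3670; Cpk = min(Cpu, Cpl) = 0.9113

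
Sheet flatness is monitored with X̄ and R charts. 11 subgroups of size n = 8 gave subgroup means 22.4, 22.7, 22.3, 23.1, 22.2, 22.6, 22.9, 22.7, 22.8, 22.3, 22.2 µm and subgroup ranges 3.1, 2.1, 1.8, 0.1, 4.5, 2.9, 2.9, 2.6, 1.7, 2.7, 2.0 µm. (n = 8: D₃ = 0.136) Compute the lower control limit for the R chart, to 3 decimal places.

0.326

R̄ = (3.1 + 2.1 + 1.8 + 0.1 + 4.5 + 2.9 + 2.9 + 2.6 + 1.7 + 2.7 + 2.0) / 11 = 26.4000 / 11 = 2.4000
LCL_R = D₃·R̄ = 0.136 × 2.4000 = 0.3264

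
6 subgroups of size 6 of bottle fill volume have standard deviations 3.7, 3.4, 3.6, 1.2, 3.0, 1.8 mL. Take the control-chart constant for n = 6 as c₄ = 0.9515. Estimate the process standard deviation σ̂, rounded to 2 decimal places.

2.93

s̄ = (3.7 + 3.4 + 3.6 + 1.2 + 3.0 + 1.8) / 6 = 2.7833
σ̂ = s̄ / c₄ = 2.7833 / 0.9515 = 2.9252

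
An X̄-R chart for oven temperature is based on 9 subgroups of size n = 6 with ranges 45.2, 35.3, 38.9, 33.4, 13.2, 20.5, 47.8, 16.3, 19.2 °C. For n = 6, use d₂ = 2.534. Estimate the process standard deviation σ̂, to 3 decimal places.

R̄ = (45.2 + 35.3 + 38.9 + 33.4 + 13.2 + 20.5 + 47.8 + 16.3 + 19.2) / 9 = 29.9778
σ̂ = R̄ / d₂ = 29.9778 / 2.534 = 11.8302

11.830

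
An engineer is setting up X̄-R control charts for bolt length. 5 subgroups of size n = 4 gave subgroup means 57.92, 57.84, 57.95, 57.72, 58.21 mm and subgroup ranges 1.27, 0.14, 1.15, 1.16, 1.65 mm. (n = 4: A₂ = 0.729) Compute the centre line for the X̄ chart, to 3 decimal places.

X̄̄ = (57.92 + 57.84 + 57.95 + 57.72 + 58.21) / 5 = 289.6400 / 5 = 57.9280
CL = X̄̄ = 57.9280

57.928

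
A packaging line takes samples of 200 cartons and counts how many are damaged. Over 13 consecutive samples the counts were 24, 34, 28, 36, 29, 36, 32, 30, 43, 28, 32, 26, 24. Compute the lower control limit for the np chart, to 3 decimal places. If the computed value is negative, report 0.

15.584

p̄ = Σdᵢ / (k·n) = 402 / (13 × 200) = 0.15462
LCL = np̄ − 3·√(np̄(1−p̄)) = 30.9231 − 3 × 5.1129 = 15.5843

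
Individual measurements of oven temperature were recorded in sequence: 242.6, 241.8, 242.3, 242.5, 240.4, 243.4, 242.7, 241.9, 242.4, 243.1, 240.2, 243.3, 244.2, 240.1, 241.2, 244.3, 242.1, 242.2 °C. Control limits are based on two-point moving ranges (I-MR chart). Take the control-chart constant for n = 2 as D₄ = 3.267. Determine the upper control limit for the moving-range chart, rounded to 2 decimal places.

5.15

Moving ranges: 0.8, 0.5, 0.2, 2.1, 3.0, 0.7, 0.8, 0.5, 0.7, 2.9, 3.1, 0.9, 4.1, 1.1, 3.1, 2.2, 0.1; M̄R̄ = 26.8000 / 17 = 1.5765
UCL_MR = D₄·M̄R̄ = 3.267 × 1.5765 = 5.1503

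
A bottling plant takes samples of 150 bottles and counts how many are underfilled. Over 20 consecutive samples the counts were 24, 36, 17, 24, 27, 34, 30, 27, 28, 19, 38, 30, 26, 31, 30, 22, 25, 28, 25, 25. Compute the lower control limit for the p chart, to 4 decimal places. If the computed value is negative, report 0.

0.0875

p̄ = Σdᵢ / (k·n) = 546 / (20 × 150) = 0.18200
LCL = p̄ − 3·√(p̄(1−p̄)/n) = 0.18200 − 3 × 0.03150 = 0.08749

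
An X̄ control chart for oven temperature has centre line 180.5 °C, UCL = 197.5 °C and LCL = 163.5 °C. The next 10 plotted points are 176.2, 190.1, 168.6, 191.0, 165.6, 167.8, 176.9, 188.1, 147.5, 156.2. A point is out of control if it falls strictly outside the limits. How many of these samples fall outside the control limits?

Compare each point to [163.5, 197.5]: sample 9 = 147.5 < LCL; sample 10 = 156.2 < LCL.

2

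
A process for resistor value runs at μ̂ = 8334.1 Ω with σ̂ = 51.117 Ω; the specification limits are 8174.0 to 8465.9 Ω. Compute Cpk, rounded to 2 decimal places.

0.86

Cpu = (USL − μ̂) / (3σ̂) = (8465.9 − 8334.1) / (3 × 51.117) = 0.8595; Cpl = (μ̂ − LSL) / (3σ̂) = (8334.1 − 8174.0) / (3 × 51.117) = 1.0440; Cpk = min(Cpu, Cpl) = 0.8595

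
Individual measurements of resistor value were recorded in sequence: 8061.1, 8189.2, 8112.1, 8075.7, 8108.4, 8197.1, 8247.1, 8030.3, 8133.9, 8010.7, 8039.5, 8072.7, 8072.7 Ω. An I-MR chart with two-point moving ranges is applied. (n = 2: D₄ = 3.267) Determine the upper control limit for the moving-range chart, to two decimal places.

250.09

Moving ranges: 128.1, 77.1, 36.4, 32.7, 88.7, 50.0, 216.8, 103.6, 123.2, 28.8, 33.2, 0.0; M̄R̄ = 918.6000 / 12 = 76.5500
UCL_MR = D₄·M̄R̄ = 3.267 × 76.5500 = 250.0888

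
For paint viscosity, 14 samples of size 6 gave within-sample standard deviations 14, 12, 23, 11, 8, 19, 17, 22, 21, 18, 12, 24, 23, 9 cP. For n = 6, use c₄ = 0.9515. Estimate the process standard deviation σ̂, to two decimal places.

17.49

s̄ = (14 + 12 + 23 + 11 + 8 + 19 + 17 + 22 + 21 + 18 + 12 + 24 + 23 + 9) / 14 = 16.6429
σ̂ = s̄ / c₄ = 16.6429 / 0.9515 = 17.4912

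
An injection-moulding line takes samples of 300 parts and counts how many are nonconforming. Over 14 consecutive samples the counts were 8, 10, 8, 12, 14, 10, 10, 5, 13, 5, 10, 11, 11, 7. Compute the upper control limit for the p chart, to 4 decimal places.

0.0623

p̄ = Σdᵢ / (k·n) = 134 / (14 × 300) = 0.03190
UCL = p̄ + 3·√(p̄(1−p̄)/n) = 0.03190 + 3 × √(0.03190×0.96810/300) = 0.03190 + 3 × 0.01015 = 0.06234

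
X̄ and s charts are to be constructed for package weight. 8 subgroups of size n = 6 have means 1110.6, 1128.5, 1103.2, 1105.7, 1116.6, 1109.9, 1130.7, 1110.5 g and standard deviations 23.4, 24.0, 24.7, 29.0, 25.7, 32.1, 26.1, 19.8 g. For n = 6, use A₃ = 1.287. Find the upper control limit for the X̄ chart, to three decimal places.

1147.410

X̄̄ = (1110.6 + 1128.5 + 1103.2 + 1105.7 + 1116.6 + 1109.9 + 1130.7 + 1110.5) / 8 = 1114.4625
s̄ = (23.4 + 24.0 + 24.7 + 29.0 + 25.7 + 32.1 + 26.1 + 19.8) / 8 = 25.6000
UCL = X̄̄ + A₃·s̄ = 1114.4625 + 1.287 × 25.6000 = 1147.4097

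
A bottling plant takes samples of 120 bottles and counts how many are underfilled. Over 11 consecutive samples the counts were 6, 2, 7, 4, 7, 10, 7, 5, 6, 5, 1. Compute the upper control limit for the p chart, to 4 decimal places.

0.1025

p̄ = Σdᵢ / (k·n) = 60 / (11 × 120) = 0.04545
UCL = p̄ + 3·√(p̄(1−p̄)/n) = 0.04545 + 3 × √(0.04545×0.95455/120) = 0.04545 + 3 × 0.01902 = 0.10250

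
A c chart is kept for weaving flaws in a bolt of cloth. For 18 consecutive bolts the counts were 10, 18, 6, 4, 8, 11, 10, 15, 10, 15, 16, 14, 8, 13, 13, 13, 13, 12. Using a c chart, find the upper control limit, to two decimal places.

21.83

c̄ = (10 + 18 + 6 + 4 + 8 + 11 + 10 + 15 + 10 + 15 + 16 + 14 + 8 + 13 + 13 + 13 + 13 + 12) / 18 = 209 / 18 = 11.6111
UCL = c̄ + 3√c̄ = 11.6111 + 3 × √11.6111 = 11.6111 + 3 × 3.4075 = 21.8336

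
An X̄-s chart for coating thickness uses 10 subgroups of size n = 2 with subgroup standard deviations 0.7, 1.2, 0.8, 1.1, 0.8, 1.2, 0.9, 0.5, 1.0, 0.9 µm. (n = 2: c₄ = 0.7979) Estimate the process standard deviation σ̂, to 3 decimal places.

1.140

s̄ = (0.7 + 1.2 + 0.8 + 1.1 + 0.8 + 1.2 + 0.9 + 0.5 + 1.0 + 0.9) / 10 = 0.9100
σ̂ = s̄ / c₄ = 0.9100 / 0.7979 = 1.1405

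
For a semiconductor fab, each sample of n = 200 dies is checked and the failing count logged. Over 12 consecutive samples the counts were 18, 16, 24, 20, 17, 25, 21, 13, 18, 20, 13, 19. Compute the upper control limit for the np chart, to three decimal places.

31.008

p̄ = Σdᵢ / (k·n) = 224 / (12 × 200) = 0.09333
UCL = np̄ + 3·√(np̄(1−p̄)) = 18.6667 + 3 × √(18.6667×0.90667) = 18.6667 + 3 × 4.1139 = 31.0085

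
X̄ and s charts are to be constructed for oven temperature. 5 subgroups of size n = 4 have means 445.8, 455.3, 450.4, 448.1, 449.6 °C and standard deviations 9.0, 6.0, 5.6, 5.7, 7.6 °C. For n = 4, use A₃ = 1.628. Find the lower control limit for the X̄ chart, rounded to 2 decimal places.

X̄̄ = (445.8 + 455.3 + 450.4 + 448.1 + 449.6) / 5 = 449.8400
s̄ = (9.0 + 6.0 + 5.6 + 5.7 + 7.6) / 5 = 6.7800
LCL = X̄̄ − A₃·s̄ = 449.8400 − 1.628 × 6.7800 = 438.8022

438.80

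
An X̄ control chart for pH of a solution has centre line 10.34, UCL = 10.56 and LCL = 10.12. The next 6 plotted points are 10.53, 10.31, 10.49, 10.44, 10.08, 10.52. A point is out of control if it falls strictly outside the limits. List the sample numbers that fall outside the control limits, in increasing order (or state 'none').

Compare each point to [10.12, 10.56]: sample 5 = 10.08 < LCL.

5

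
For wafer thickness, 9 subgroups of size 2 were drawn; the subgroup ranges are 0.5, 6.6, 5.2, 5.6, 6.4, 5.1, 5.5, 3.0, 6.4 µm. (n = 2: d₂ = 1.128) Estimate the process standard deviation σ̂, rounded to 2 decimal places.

4.36

R̄ = (0.5 + 6.6 + 5.2 + 5.6 + 6.4 + 5.1 + 5.5 + 3.0 + 6.4) / 9 = 4.9222
σ̂ = R̄ / d₂ = 4.9222 / 1.128 = 4.3637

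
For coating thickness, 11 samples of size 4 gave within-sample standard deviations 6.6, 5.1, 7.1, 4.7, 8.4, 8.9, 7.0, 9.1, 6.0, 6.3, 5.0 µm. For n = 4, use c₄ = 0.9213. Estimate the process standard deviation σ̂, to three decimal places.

s̄ = (6.6 + 5.1 + 7.1 + 4.7 + 8.4 + 8.9 + 7.0 + 9.1 + 6.0 + 6.3 + 5.0) / 11 = 6.7455
σ̂ = s̄ / c₄ = 6.7455 / 0.9213 = 7.3217

7.322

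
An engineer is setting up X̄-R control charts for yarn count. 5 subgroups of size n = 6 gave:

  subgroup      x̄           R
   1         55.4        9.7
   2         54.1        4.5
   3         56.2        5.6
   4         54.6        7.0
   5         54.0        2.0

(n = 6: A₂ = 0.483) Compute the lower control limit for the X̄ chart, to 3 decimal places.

52.078

X̄̄ = (55.4 + 54.1 + 56.2 + 54.6 + 54.0) / 5 = 274.3000 / 5 = 54.8600
R̄ = (9.7 + 4.5 + 5.6 + 7.0 + 2.0) / 5 = 28.8000 / 5 = 5.7600
LCL = X̄̄ − A₂·R̄ = 54.8600 − 0.483 × 5.7600 = 52.0779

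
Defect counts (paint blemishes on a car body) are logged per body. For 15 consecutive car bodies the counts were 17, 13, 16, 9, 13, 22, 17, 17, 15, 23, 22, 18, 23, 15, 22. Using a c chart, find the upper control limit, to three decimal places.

30.005

c̄ = (17 + 13 + 16 + 9 + 13 + 22 + 17 + 17 + 15 + 23 + 22 + 18 + 23 + 15 + 22) / 15 = 262 / 15 = 17.4667
UCL = c̄ + 3√c̄ = 17.4667 + 3 × √17.4667 = 17.4667 + 3 × 4.1793 = 30.0046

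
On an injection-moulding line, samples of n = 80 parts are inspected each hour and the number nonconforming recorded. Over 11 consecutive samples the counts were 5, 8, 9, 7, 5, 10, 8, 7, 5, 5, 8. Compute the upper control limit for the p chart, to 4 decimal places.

0.1823

p̄ = Σdᵢ / (k·n) = 77 / (11 × 80) = 0.08750
UCL = p̄ + 3·√(p̄(1−p̄)/n) = 0.08750 + 3 × √(0.08750×0.91250/80) = 0.08750 + 3 × 0.03159 = 0.18228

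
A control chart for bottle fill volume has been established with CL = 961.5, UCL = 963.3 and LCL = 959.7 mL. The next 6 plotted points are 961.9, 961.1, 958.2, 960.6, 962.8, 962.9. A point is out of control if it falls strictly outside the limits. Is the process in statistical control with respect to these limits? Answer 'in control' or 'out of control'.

Compare each point to [959.7, 963.3]: sample 3 = 958.2 < LCL.

out of control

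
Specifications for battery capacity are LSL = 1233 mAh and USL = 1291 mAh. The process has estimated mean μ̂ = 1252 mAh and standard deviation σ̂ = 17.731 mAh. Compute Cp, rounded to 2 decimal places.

0.55

Cp = (USL − LSL) / (6σ̂) = (1291 − 1233) / (6 × 17.731) = 58.0000 / 106.3860 = 0.5452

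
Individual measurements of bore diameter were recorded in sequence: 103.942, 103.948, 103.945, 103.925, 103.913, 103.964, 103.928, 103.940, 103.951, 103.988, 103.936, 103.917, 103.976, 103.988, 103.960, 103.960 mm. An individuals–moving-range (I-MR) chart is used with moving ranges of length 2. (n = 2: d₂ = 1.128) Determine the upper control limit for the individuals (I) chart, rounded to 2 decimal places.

X̄ = (103.942 + 103.948 + 103.945 + 103.925 + 103.913 + 103.964 + 103.928 + 103.940 + 103.951 + 103.988 + 103.936 + 103.917 + 103.976 + 103.988 + 103.960 + 103.960) / 16 = 103.9488
Moving ranges: 0.006, 0.003, 0.020, 0.012, 0.051, 0.036, 0.012, 0.011, 0.037, 0.052, 0.019, 0.059, 0.012, 0.028, 0.000; M̄R̄ = 0.3580 / 15 = 0.0239
UCL = X̄ + 3·M̄R̄/d₂ = 103.9488 + 3 × 0.0239 / 1.128 = 104.0123

104.01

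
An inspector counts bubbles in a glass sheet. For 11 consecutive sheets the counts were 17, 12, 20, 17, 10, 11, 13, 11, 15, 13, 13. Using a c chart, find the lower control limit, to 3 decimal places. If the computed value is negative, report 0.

c̄ = (17 + 12 + 20 + 17 + 10 + 11 + 13 + 11 + 15 + 13 + 13) / 11 = 152 / 11 = 13.8182
LCL = c̄ − 3√c̄ = 13.8182 − 3 × 3.7173 = 2.6663

2.666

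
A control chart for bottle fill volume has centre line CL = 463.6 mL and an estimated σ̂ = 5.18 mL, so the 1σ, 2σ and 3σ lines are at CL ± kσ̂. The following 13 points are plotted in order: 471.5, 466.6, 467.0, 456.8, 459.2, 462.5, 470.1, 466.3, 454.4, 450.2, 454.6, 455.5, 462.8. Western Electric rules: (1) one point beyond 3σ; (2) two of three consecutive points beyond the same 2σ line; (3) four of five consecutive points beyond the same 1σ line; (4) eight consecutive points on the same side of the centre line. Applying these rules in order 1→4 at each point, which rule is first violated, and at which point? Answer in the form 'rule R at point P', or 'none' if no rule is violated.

Zone of each point (C = within 1σ̂, B = 1σ̂–2σ̂, A = 2σ̂–3σ̂, * = beyond 3σ̂; sign = side of CL): 1:+B, 2:+C, 3:+C, 4:-B, 5:-C, 6:-C, 7:+B, 8:+C, 9:-B, 10:-A, 11:-B, 12:-B, 13:-C
Rule 3 (four of five consecutive points beyond the same 1σ limit) is satisfied at point 12.

rule 3 at point 12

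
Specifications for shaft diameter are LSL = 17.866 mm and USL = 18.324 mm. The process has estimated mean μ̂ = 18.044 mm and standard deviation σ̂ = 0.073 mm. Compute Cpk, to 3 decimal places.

Cpu = (USL − μ̂) / (3σ̂) = (18.324 − 18.044) / (3 × 0.073) = 1.2785; Cpl = (μ̂ − LSL) / (3σ̂) = (18.044 − 17.866) / (3 × 0.073) = 0.8128; Cpk = min(Cpu, Cpl) = 0.8128

0.813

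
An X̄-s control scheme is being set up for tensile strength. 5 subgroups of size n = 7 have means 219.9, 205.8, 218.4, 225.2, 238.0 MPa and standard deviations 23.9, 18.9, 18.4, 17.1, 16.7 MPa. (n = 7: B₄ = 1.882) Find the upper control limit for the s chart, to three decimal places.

s̄ = (23.9 + 18.9 + 18.4 + 17.1 + 16.7) / 5 = 19.0000
UCL_s = B₄·s̄ = 1.882 × 19.0000 = 35.7580

35.758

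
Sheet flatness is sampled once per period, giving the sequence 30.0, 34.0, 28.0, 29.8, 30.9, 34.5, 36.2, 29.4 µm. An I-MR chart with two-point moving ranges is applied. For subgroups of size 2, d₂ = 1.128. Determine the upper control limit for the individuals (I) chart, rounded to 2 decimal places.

X̄ = (30.0 + 34.0 + 28.0 + 29.8 + 30.9 + 34.5 + 36.2 + 29.4) / 8 = 31.6000
Moving ranges: 4.0, 6.0, 1.8, 1.1, 3.6, 1.7, 6.8; M̄R̄ = 25.0000 / 7 = 3.5714
UCL = X̄ + 3·M̄R̄/d₂ = 31.6000 + 3 × 3.5714 / 1.128 = 41.0985

41.10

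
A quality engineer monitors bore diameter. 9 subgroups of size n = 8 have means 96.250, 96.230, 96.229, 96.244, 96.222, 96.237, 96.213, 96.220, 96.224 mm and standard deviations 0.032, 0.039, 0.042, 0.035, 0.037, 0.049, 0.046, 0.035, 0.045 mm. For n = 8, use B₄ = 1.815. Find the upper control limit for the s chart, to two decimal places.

s̄ = (0.032 + 0.039 + 0.042 + 0.035 + 0.037 + 0.049 + 0.046 + 0.035 + 0.045) / 9 = 0.0400
UCL_s = B₄·s̄ = 1.815 × 0.0400 = 0.0726

0.07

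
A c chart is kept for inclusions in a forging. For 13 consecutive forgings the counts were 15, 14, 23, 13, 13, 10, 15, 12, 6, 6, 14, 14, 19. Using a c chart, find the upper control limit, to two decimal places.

c̄ = (15 + 14 + 23 + 13 + 13 + 10 + 15 + 12 + 6 + 6 + 14 + 14 + 19) / 13 = 174 / 13 = 13.3846
UCL = c̄ + 3√c̄ = 13.3846 + 3 × √13.3846 = 13.3846 + 3 × 3.6585 = 24.3601

24.36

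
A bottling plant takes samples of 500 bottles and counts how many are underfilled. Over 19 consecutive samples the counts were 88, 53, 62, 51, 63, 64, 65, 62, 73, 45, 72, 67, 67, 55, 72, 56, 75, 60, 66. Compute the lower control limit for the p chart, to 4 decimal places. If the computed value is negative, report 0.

0.0832

p̄ = Σdᵢ / (k·n) = 1216 / (19 × 500) = 0.12800
LCL = p̄ − 3·√(p̄(1−p̄)/n) = 0.12800 − 3 × 0.01494 = 0.08318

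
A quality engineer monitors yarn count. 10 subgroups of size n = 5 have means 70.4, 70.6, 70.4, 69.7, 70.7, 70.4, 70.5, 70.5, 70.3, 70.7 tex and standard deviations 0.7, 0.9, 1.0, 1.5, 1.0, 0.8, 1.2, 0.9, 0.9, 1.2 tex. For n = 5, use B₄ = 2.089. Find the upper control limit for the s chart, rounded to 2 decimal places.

s̄ = (0.7 + 0.9 + 1.0 + 1.5 + 1.0 + 0.8 + 1.2 + 0.9 + 0.9 + 1.2) / 10 = 1.0100
UCL_s = B₄·s̄ = 2.089 × 1.0100 = 2.1099

2.11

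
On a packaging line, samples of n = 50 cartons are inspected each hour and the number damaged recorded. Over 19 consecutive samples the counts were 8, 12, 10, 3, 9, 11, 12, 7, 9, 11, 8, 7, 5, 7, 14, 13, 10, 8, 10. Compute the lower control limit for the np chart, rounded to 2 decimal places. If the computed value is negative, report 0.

p̄ = Σdᵢ / (k·n) = 174 / (19 × 50) = 0.18316
LCL = np̄ − 3·√(np̄(1−p̄)) = 9.1579 − 3 × 2.7351 = 0.9527

0.95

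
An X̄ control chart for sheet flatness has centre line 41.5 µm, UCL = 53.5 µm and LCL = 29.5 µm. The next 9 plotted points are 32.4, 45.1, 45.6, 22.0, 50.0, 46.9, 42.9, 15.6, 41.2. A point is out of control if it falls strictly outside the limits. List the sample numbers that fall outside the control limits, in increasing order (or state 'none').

Compare each point to [29.5, 53.5]: sample 4 = 22.0 < LCL; sample 8 = 15.6 < LCL.

4, 8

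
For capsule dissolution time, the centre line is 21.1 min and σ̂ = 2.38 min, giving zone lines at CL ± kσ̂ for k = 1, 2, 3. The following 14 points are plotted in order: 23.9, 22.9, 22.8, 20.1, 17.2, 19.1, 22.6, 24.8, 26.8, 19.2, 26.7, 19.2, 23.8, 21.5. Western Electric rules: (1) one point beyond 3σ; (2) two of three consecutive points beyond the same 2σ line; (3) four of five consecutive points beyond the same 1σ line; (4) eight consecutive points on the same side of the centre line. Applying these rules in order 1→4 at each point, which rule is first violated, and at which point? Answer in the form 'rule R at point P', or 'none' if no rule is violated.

Zone of each point (C = within 1σ̂, B = 1σ̂–2σ̂, A = 2σ̂–3σ̂, * = beyond 3σ̂; sign = side of CL): 1:+B, 2:+C, 3:+C, 4:-C, 5:-B, 6:-C, 7:+C, 8:+B, 9:+A, 10:-C, 11:+A, 12:-C, 13:+B, 14:+C
Rule 2 (two of three consecutive points beyond the same 2σ limit) is satisfied at point 11.

rule 2 at point 11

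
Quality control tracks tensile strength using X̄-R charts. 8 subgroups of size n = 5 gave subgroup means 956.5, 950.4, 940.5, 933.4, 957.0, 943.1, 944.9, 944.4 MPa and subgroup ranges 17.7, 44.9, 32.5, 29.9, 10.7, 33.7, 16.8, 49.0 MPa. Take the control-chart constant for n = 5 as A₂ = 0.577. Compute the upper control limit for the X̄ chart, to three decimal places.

X̄̄ = (956.5 + 950.4 + 940.5 + 933.4 + 957.0 + 943.1 + 944.9 + 944.4) / 8 = 7570.2000 / 8 = 946.2750
R̄ = (17.7 + 44.9 + 32.5 + 29.9 + 10.7 + 33.7 + 16.8 + 49.0) / 8 = 235.2000 / 8 = 29.4000
UCL = X̄̄ + A₂·R̄ = 946.2750 + 0.577 × 29.4000 = 963.2388

963.239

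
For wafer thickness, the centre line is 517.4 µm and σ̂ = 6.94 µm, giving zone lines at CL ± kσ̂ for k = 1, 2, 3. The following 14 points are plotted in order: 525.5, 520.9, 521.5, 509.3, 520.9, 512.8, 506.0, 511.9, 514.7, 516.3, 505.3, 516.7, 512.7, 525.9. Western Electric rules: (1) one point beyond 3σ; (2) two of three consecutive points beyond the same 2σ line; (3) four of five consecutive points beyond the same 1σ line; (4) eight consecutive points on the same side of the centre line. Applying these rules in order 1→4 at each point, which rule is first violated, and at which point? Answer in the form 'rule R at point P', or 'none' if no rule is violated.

Zone of each point (C = within 1σ̂, B = 1σ̂–2σ̂, A = 2σ̂–3σ̂, * = beyond 3σ̂; sign = side of CL): 1:+B, 2:+C, 3:+C, 4:-B, 5:+C, 6:-C, 7:-B, 8:-C, 9:-C, 10:-C, 11:-B, 12:-C, 13:-C, 14:+B
Rule 4 (eight consecutive points on the same side of the centre line) is satisfied at point 13.

rule 4 at point 13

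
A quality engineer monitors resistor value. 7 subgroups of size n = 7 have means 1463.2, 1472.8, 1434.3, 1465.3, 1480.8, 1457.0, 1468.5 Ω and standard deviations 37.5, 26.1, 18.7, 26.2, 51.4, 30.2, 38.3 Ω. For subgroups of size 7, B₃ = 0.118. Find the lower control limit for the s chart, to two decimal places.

3.85

s̄ = (37.5 + 26.1 + 18.7 + 26.2 + 51.4 + 30.2 + 38.3) / 7 = 32.6286
LCL_s = B₃·s̄ = 0.118 × 32.6286 = 3.8502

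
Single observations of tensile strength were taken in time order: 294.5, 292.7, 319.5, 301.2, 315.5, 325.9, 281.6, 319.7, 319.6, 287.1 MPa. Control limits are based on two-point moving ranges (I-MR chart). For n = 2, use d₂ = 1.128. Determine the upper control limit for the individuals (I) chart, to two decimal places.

X̄ = (294.5 + 292.7 + 319.5 + 301.2 + 315.5 + 325.9 + 281.6 + 319.7 + 319.6 + 287.1) / 10 = 305.7300
Moving ranges: 1.8, 26.8, 18.3, 14.3, 10.4, 44.3, 38.1, 0.1, 32.5; M̄R̄ = 186.6000 / 9 = 20.7333
UCL = X̄ + 3·M̄R̄/d₂ = 305.7300 + 3 × 20.7333 / 1.128 = 360.8718

360.87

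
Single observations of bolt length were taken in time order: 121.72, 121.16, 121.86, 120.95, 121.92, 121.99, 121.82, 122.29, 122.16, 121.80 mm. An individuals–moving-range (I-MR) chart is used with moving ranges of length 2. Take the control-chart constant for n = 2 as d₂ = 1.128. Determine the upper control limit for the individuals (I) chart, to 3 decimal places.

X̄ = (121.72 + 121.16 + 121.86 + 120.95 + 121.92 + 121.99 + 121.82 + 122.29 + 122.16 + 121.80) / 10 = 121.7670
Moving ranges: 0.56, 0.70, 0.91, 0.97, 0.07, 0.17, 0.47, 0.13, 0.36; M̄R̄ = 4.3400 / 9 = 0.4822
UCL = X̄ + 3·M̄R̄/d₂ = 121.7670 + 3 × 0.4822 / 1.128 = 123.0495

123.050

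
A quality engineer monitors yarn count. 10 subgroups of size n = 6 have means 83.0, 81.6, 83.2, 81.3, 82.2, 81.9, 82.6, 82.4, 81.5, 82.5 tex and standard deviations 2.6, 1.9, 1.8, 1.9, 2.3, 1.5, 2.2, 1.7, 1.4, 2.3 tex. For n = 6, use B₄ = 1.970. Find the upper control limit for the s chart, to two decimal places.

3.86

s̄ = (2.6 + 1.9 + 1.8 + 1.9 + 2.3 + 1.5 + 2.2 + 1.7 + 1.4 + 2.3) / 10 = 1.9600
UCL_s = B₄·s̄ = 1.970 × 1.9600 = 3.8612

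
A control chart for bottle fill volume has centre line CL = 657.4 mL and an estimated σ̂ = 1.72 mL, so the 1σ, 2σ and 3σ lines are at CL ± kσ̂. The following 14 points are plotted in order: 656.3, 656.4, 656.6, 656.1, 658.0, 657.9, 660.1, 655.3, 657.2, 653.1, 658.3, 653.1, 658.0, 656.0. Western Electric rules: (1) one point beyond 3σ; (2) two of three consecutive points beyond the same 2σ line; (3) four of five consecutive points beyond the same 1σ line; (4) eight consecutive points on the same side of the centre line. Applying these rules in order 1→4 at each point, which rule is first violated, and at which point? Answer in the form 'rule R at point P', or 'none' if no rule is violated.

rule 2 at point 12

Zone of each point (C = within 1σ̂, B = 1σ̂–2σ̂, A = 2σ̂–3σ̂, * = beyond 3σ̂; sign = side of CL): 1:-C, 2:-C, 3:-C, 4:-C, 5:+C, 6:+C, 7:+B, 8:-B, 9:-C, 10:-A, 11:+C, 12:-A, 13:+C, 14:-C
Rule 2 (two of three consecutive points beyond the same 2σ limit) is satisfied at point 12.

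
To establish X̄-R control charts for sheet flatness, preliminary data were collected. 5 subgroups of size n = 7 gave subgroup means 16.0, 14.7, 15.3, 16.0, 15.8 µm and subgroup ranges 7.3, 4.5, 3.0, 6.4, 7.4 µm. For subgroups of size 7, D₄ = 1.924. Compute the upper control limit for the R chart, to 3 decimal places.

11.005

R̄ = (7.3 + 4.5 + 3.0 + 6.4 + 7.4) / 5 = 28.6000 / 5 = 5.7200
UCL_R = D₄·R̄ = 1.924 × 5.7200 = 11.0053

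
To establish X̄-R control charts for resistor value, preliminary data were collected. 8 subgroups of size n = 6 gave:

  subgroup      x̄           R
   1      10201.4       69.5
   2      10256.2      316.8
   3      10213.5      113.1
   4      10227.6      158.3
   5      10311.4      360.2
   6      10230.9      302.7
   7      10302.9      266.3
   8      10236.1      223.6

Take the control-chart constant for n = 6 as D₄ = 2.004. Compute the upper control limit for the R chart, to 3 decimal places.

R̄ = (69.5 + 316.8 + 113.1 + 158.3 + 360.2 + 302.7 + 266.3 + 223.6) / 8 = 1810.5000 / 8 = 226.3125
UCL_R = D₄·R̄ = 2.004 × 226.3125 = 453.5303

453.530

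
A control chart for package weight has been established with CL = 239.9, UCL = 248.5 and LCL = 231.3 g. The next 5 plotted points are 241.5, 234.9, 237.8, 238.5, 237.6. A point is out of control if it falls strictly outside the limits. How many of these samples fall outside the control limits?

0

All 5 points lie within [231.3, 248.5].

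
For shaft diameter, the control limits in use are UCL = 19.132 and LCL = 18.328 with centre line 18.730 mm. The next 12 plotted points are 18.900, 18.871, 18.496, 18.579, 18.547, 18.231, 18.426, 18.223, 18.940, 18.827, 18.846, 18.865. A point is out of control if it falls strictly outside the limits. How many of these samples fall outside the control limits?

Compare each point to [18.328, 19.132]: sample 6 = 18.231 < LCL; sample 8 = 18.223 < LCL.

2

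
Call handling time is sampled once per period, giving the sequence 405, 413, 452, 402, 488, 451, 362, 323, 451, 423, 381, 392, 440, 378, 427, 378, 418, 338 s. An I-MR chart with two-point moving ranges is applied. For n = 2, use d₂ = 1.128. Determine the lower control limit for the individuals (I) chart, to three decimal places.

268.323

X̄ = (405 + 413 + 452 + 402 + 488 + 451 + 362 + 323 + 451 + 423 + 381 + 392 + 440 + 378 + 427 + 378 + 418 + 338) / 18 = 406.7778
Moving ranges: 8, 39, 50, 86, 37, 89, 39, 128, 28, 42, 11, 48, 62, 49, 49, 40, 80; M̄R̄ = 885.0000 / 17 = 52.0588
LCL = X̄ − 3·M̄R̄/d₂ = 406.7778 − 3 × 52.0588 / 1.128 = 268.3235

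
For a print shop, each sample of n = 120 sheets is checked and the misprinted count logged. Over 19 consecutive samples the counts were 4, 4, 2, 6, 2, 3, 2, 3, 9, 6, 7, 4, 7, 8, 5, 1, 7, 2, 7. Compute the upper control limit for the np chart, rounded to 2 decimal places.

p̄ = Σdᵢ / (k·n) = 89 / (19 × 120) = 0.03904
UCL = np̄ + 3·√(np̄(1−p̄)) = 4.6842 + 3 × √(4.6842×0.96096) = 4.6842 + 3 × 2.1216 = 11.0491

11.05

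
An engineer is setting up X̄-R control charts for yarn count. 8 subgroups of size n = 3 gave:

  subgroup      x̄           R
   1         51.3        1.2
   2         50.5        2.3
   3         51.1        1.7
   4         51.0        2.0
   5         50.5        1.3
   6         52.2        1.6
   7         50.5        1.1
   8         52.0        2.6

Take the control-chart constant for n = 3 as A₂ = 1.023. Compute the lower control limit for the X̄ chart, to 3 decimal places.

X̄̄ = (51.3 + 50.5 + 51.1 + 51.0 + 50.5 + 52.2 + 50.5 + 52.0) / 8 = 409.1000 / 8 = 51.1375
R̄ = (1.2 + 2.3 + 1.7 + 2.0 + 1.3 + 1.6 + 1.1 + 2.6) / 8 = 13.8000 / 8 = 1.7250
LCL = X̄̄ − A₂·R̄ = 51.1375 − 1.023 × 1.7250 = 49.3728

49.373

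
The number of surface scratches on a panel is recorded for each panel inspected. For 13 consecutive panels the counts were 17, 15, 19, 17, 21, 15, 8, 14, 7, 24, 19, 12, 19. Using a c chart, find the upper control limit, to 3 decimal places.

27.894

c̄ = (17 + 15 + 19 + 17 + 21 + 15 + 8 + 14 + 7 + 24 + 19 + 12 + 19) / 13 = 207 / 13 = 15.9231
UCL = c̄ + 3√c̄ = 15.9231 + 3 × √15.9231 = 15.9231 + 3 × 3.9904 = 27.8942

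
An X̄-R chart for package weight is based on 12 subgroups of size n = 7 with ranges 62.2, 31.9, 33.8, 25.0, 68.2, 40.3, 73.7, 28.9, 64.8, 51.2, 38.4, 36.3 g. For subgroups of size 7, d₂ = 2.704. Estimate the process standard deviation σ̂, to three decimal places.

17.095

R̄ = (62.2 + 31.9 + 33.8 + 25.0 + 68.2 + 40.3 + 73.7 + 28.9 + 64.8 + 51.2 + 38.4 + 36.3) / 12 = 46.2250
σ̂ = R̄ / d₂ = 46.2250 / 2.704 = 17.0950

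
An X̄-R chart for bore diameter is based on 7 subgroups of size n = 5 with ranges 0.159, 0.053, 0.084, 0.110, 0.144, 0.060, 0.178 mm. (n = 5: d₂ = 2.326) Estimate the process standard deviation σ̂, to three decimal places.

R̄ = (0.159 + 0.053 + 0.084 + 0.110 + 0.144 + 0.060 + 0.178) / 7 = 0.1126
σ̂ = R̄ / d₂ = 0.1126 / 2.326 = 0.0484

0.048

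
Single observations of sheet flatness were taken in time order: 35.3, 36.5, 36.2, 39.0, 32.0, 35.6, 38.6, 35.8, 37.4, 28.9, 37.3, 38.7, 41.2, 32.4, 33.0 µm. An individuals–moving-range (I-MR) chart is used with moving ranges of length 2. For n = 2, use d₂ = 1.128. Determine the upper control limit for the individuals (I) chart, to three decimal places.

45.833

X̄ = (35.3 + 36.5 + 36.2 + 39.0 + 32.0 + 35.6 + 38.6 + 35.8 + 37.4 + 28.9 + 37.3 + 38.7 + 41.2 + 32.4 + 33.0) / 15 = 35.8600
Moving ranges: 1.2, 0.3, 2.8, 7.0, 3.6, 3.0, 2.8, 1.6, 8.5, 8.4, 1.4, 2.5, 8.8, 0.6; M̄R̄ = 52.5000 / 14 = 3.7500
UCL = X̄ + 3·M̄R̄/d₂ = 35.8600 + 3 × 3.7500 / 1.128 = 45.8334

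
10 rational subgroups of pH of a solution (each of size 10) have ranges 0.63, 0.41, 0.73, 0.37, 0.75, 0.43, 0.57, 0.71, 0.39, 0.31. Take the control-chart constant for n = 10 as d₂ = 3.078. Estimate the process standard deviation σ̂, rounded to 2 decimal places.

R̄ = (0.63 + 0.41 + 0.73 + 0.37 + 0.75 + 0.43 + 0.57 + 0.71 + 0.39 + 0.31) / 10 = 0.5300
σ̂ = R̄ / d₂ = 0.5300 / 3.078 = 0.1722

0.17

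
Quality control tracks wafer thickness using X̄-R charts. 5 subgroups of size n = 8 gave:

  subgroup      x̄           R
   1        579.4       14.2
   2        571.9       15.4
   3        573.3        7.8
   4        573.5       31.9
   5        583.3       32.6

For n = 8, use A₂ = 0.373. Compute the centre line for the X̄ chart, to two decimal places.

X̄̄ = (579.4 + 571.9 + 573.3 + 573.5 + 583.3) / 5 = 2881.4000 / 5 = 576.2800
CL = X̄̄ = 576.2800

576.28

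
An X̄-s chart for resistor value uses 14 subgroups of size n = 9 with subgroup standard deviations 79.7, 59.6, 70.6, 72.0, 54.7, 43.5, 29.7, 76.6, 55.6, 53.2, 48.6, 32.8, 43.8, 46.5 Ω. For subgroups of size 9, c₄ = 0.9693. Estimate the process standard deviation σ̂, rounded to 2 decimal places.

56.51

s̄ = (79.7 + 59.6 + 70.6 + 72.0 + 54.7 + 43.5 + 29.7 + 76.6 + 55.6 + 53.2 + 48.6 + 32.8 + 43.8 + 46.5) / 14 = 54.7786
σ̂ = s̄ / c₄ = 54.7786 / 0.9693 = 56.5135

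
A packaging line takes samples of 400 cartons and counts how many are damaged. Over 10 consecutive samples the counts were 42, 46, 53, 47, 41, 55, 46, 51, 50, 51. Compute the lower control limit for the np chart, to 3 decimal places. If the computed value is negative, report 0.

p̄ = Σdᵢ / (k·n) = 482 / (10 × 400) = 0.12050
LCL = np̄ − 3·√(np̄(1−p̄)) = 48.2000 − 3 × 6.5109 = 28.6673

28.667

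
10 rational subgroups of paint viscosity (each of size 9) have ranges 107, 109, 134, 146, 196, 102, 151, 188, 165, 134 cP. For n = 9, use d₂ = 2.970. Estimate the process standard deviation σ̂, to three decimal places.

R̄ = (107 + 109 + 134 + 146 + 196 + 102 + 151 + 188 + 165 + 134) / 10 = 143.2000
σ̂ = R̄ / d₂ = 143.2000 / 2.970 = 48.2155

48.215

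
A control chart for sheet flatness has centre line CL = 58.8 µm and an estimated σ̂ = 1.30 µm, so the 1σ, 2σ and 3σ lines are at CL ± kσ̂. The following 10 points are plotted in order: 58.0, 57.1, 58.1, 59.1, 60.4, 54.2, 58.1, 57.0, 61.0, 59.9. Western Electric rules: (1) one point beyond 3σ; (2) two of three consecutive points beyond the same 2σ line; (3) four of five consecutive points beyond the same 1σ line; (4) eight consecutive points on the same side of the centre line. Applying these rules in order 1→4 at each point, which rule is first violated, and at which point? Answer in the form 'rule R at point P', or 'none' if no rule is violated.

Zone of each point (C = within 1σ̂, B = 1σ̂–2σ̂, A = 2σ̂–3σ̂, * = beyond 3σ̂; sign = side of CL): 1:-C, 2:-B, 3:-C, 4:+C, 5:+B, 6:-*, 7:-C, 8:-B, 9:+B, 10:+C
Rule 1 (one point beyond the 3σ limits) is satisfied at point 6.

rule 1 at point 6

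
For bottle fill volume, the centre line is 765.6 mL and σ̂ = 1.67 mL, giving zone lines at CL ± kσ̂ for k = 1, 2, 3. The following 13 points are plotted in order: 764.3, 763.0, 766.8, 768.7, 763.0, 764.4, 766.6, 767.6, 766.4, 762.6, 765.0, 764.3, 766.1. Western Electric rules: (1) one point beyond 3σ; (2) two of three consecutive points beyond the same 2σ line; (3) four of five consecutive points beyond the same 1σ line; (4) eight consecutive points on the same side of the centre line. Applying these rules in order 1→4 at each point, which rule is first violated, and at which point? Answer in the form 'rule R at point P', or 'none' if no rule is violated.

none

Zone of each point (C = within 1σ̂, B = 1σ̂–2σ̂, A = 2σ̂–3σ̂, * = beyond 3σ̂; sign = side of CL): 1:-C, 2:-B, 3:+C, 4:+B, 5:-B, 6:-C, 7:+C, 8:+B, 9:+C, 10:-B, 11:-C, 12:-C, 13:+C
No rule fires across all 13 points.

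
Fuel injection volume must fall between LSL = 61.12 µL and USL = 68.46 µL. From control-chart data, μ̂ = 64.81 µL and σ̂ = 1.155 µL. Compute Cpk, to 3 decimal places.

1.053

Cpu = (USL − μ̂) / (3σ̂) = (68.46 − 64.81) / (3 × 1.155) = 1.0534; Cpl = (μ̂ − LSL) / (3σ̂) = (64.81 − 61.12) / (3 × 1.155) = 1.0649; Cpk = min(Cpu, Cpl) = 1.0534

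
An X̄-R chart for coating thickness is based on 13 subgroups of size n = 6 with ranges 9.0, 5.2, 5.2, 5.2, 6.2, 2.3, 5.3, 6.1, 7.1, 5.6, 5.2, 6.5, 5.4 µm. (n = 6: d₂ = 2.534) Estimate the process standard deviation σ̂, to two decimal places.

R̄ = (9.0 + 5.2 + 5.2 + 5.2 + 6.2 + 2.3 + 5.3 + 6.1 + 7.1 + 5.6 + 5.2 + 6.5 + 5.4) / 13 = 5.7154
σ̂ = R̄ / d₂ = 5.7154 / 2.534 = 2.2555

2.26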